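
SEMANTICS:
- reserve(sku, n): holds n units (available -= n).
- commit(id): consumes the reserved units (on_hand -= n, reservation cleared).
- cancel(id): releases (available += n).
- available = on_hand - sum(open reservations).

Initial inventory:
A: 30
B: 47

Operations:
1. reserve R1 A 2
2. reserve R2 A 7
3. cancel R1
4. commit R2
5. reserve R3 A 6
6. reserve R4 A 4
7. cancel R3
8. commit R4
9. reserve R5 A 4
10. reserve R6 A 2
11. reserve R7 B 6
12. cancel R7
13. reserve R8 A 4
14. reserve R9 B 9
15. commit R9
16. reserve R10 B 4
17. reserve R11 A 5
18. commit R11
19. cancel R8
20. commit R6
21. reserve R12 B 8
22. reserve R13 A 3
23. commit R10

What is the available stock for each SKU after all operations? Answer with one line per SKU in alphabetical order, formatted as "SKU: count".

Answer: A: 5
B: 26

Derivation:
Step 1: reserve R1 A 2 -> on_hand[A=30 B=47] avail[A=28 B=47] open={R1}
Step 2: reserve R2 A 7 -> on_hand[A=30 B=47] avail[A=21 B=47] open={R1,R2}
Step 3: cancel R1 -> on_hand[A=30 B=47] avail[A=23 B=47] open={R2}
Step 4: commit R2 -> on_hand[A=23 B=47] avail[A=23 B=47] open={}
Step 5: reserve R3 A 6 -> on_hand[A=23 B=47] avail[A=17 B=47] open={R3}
Step 6: reserve R4 A 4 -> on_hand[A=23 B=47] avail[A=13 B=47] open={R3,R4}
Step 7: cancel R3 -> on_hand[A=23 B=47] avail[A=19 B=47] open={R4}
Step 8: commit R4 -> on_hand[A=19 B=47] avail[A=19 B=47] open={}
Step 9: reserve R5 A 4 -> on_hand[A=19 B=47] avail[A=15 B=47] open={R5}
Step 10: reserve R6 A 2 -> on_hand[A=19 B=47] avail[A=13 B=47] open={R5,R6}
Step 11: reserve R7 B 6 -> on_hand[A=19 B=47] avail[A=13 B=41] open={R5,R6,R7}
Step 12: cancel R7 -> on_hand[A=19 B=47] avail[A=13 B=47] open={R5,R6}
Step 13: reserve R8 A 4 -> on_hand[A=19 B=47] avail[A=9 B=47] open={R5,R6,R8}
Step 14: reserve R9 B 9 -> on_hand[A=19 B=47] avail[A=9 B=38] open={R5,R6,R8,R9}
Step 15: commit R9 -> on_hand[A=19 B=38] avail[A=9 B=38] open={R5,R6,R8}
Step 16: reserve R10 B 4 -> on_hand[A=19 B=38] avail[A=9 B=34] open={R10,R5,R6,R8}
Step 17: reserve R11 A 5 -> on_hand[A=19 B=38] avail[A=4 B=34] open={R10,R11,R5,R6,R8}
Step 18: commit R11 -> on_hand[A=14 B=38] avail[A=4 B=34] open={R10,R5,R6,R8}
Step 19: cancel R8 -> on_hand[A=14 B=38] avail[A=8 B=34] open={R10,R5,R6}
Step 20: commit R6 -> on_hand[A=12 B=38] avail[A=8 B=34] open={R10,R5}
Step 21: reserve R12 B 8 -> on_hand[A=12 B=38] avail[A=8 B=26] open={R10,R12,R5}
Step 22: reserve R13 A 3 -> on_hand[A=12 B=38] avail[A=5 B=26] open={R10,R12,R13,R5}
Step 23: commit R10 -> on_hand[A=12 B=34] avail[A=5 B=26] open={R12,R13,R5}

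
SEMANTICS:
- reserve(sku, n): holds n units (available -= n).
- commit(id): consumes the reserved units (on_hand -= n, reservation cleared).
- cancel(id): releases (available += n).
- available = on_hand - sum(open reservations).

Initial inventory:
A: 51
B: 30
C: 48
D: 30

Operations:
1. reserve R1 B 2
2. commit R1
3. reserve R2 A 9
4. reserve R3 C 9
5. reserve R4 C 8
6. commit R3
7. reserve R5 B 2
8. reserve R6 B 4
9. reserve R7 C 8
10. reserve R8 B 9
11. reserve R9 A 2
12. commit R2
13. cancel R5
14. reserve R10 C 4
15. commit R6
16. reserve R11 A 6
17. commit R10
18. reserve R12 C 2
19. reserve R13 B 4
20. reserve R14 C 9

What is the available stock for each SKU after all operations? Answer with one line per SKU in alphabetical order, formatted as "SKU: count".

Answer: A: 34
B: 11
C: 8
D: 30

Derivation:
Step 1: reserve R1 B 2 -> on_hand[A=51 B=30 C=48 D=30] avail[A=51 B=28 C=48 D=30] open={R1}
Step 2: commit R1 -> on_hand[A=51 B=28 C=48 D=30] avail[A=51 B=28 C=48 D=30] open={}
Step 3: reserve R2 A 9 -> on_hand[A=51 B=28 C=48 D=30] avail[A=42 B=28 C=48 D=30] open={R2}
Step 4: reserve R3 C 9 -> on_hand[A=51 B=28 C=48 D=30] avail[A=42 B=28 C=39 D=30] open={R2,R3}
Step 5: reserve R4 C 8 -> on_hand[A=51 B=28 C=48 D=30] avail[A=42 B=28 C=31 D=30] open={R2,R3,R4}
Step 6: commit R3 -> on_hand[A=51 B=28 C=39 D=30] avail[A=42 B=28 C=31 D=30] open={R2,R4}
Step 7: reserve R5 B 2 -> on_hand[A=51 B=28 C=39 D=30] avail[A=42 B=26 C=31 D=30] open={R2,R4,R5}
Step 8: reserve R6 B 4 -> on_hand[A=51 B=28 C=39 D=30] avail[A=42 B=22 C=31 D=30] open={R2,R4,R5,R6}
Step 9: reserve R7 C 8 -> on_hand[A=51 B=28 C=39 D=30] avail[A=42 B=22 C=23 D=30] open={R2,R4,R5,R6,R7}
Step 10: reserve R8 B 9 -> on_hand[A=51 B=28 C=39 D=30] avail[A=42 B=13 C=23 D=30] open={R2,R4,R5,R6,R7,R8}
Step 11: reserve R9 A 2 -> on_hand[A=51 B=28 C=39 D=30] avail[A=40 B=13 C=23 D=30] open={R2,R4,R5,R6,R7,R8,R9}
Step 12: commit R2 -> on_hand[A=42 B=28 C=39 D=30] avail[A=40 B=13 C=23 D=30] open={R4,R5,R6,R7,R8,R9}
Step 13: cancel R5 -> on_hand[A=42 B=28 C=39 D=30] avail[A=40 B=15 C=23 D=30] open={R4,R6,R7,R8,R9}
Step 14: reserve R10 C 4 -> on_hand[A=42 B=28 C=39 D=30] avail[A=40 B=15 C=19 D=30] open={R10,R4,R6,R7,R8,R9}
Step 15: commit R6 -> on_hand[A=42 B=24 C=39 D=30] avail[A=40 B=15 C=19 D=30] open={R10,R4,R7,R8,R9}
Step 16: reserve R11 A 6 -> on_hand[A=42 B=24 C=39 D=30] avail[A=34 B=15 C=19 D=30] open={R10,R11,R4,R7,R8,R9}
Step 17: commit R10 -> on_hand[A=42 B=24 C=35 D=30] avail[A=34 B=15 C=19 D=30] open={R11,R4,R7,R8,R9}
Step 18: reserve R12 C 2 -> on_hand[A=42 B=24 C=35 D=30] avail[A=34 B=15 C=17 D=30] open={R11,R12,R4,R7,R8,R9}
Step 19: reserve R13 B 4 -> on_hand[A=42 B=24 C=35 D=30] avail[A=34 B=11 C=17 D=30] open={R11,R12,R13,R4,R7,R8,R9}
Step 20: reserve R14 C 9 -> on_hand[A=42 B=24 C=35 D=30] avail[A=34 B=11 C=8 D=30] open={R11,R12,R13,R14,R4,R7,R8,R9}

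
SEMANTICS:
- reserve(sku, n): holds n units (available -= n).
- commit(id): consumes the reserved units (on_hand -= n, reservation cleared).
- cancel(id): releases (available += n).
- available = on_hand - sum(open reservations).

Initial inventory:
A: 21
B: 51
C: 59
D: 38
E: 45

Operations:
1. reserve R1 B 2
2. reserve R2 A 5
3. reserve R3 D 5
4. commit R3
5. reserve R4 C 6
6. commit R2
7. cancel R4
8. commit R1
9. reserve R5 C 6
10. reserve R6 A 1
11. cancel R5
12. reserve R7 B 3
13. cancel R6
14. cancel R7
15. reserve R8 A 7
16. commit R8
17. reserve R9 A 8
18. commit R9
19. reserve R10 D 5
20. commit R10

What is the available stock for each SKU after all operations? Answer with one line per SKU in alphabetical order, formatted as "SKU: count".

Answer: A: 1
B: 49
C: 59
D: 28
E: 45

Derivation:
Step 1: reserve R1 B 2 -> on_hand[A=21 B=51 C=59 D=38 E=45] avail[A=21 B=49 C=59 D=38 E=45] open={R1}
Step 2: reserve R2 A 5 -> on_hand[A=21 B=51 C=59 D=38 E=45] avail[A=16 B=49 C=59 D=38 E=45] open={R1,R2}
Step 3: reserve R3 D 5 -> on_hand[A=21 B=51 C=59 D=38 E=45] avail[A=16 B=49 C=59 D=33 E=45] open={R1,R2,R3}
Step 4: commit R3 -> on_hand[A=21 B=51 C=59 D=33 E=45] avail[A=16 B=49 C=59 D=33 E=45] open={R1,R2}
Step 5: reserve R4 C 6 -> on_hand[A=21 B=51 C=59 D=33 E=45] avail[A=16 B=49 C=53 D=33 E=45] open={R1,R2,R4}
Step 6: commit R2 -> on_hand[A=16 B=51 C=59 D=33 E=45] avail[A=16 B=49 C=53 D=33 E=45] open={R1,R4}
Step 7: cancel R4 -> on_hand[A=16 B=51 C=59 D=33 E=45] avail[A=16 B=49 C=59 D=33 E=45] open={R1}
Step 8: commit R1 -> on_hand[A=16 B=49 C=59 D=33 E=45] avail[A=16 B=49 C=59 D=33 E=45] open={}
Step 9: reserve R5 C 6 -> on_hand[A=16 B=49 C=59 D=33 E=45] avail[A=16 B=49 C=53 D=33 E=45] open={R5}
Step 10: reserve R6 A 1 -> on_hand[A=16 B=49 C=59 D=33 E=45] avail[A=15 B=49 C=53 D=33 E=45] open={R5,R6}
Step 11: cancel R5 -> on_hand[A=16 B=49 C=59 D=33 E=45] avail[A=15 B=49 C=59 D=33 E=45] open={R6}
Step 12: reserve R7 B 3 -> on_hand[A=16 B=49 C=59 D=33 E=45] avail[A=15 B=46 C=59 D=33 E=45] open={R6,R7}
Step 13: cancel R6 -> on_hand[A=16 B=49 C=59 D=33 E=45] avail[A=16 B=46 C=59 D=33 E=45] open={R7}
Step 14: cancel R7 -> on_hand[A=16 B=49 C=59 D=33 E=45] avail[A=16 B=49 C=59 D=33 E=45] open={}
Step 15: reserve R8 A 7 -> on_hand[A=16 B=49 C=59 D=33 E=45] avail[A=9 B=49 C=59 D=33 E=45] open={R8}
Step 16: commit R8 -> on_hand[A=9 B=49 C=59 D=33 E=45] avail[A=9 B=49 C=59 D=33 E=45] open={}
Step 17: reserve R9 A 8 -> on_hand[A=9 B=49 C=59 D=33 E=45] avail[A=1 B=49 C=59 D=33 E=45] open={R9}
Step 18: commit R9 -> on_hand[A=1 B=49 C=59 D=33 E=45] avail[A=1 B=49 C=59 D=33 E=45] open={}
Step 19: reserve R10 D 5 -> on_hand[A=1 B=49 C=59 D=33 E=45] avail[A=1 B=49 C=59 D=28 E=45] open={R10}
Step 20: commit R10 -> on_hand[A=1 B=49 C=59 D=28 E=45] avail[A=1 B=49 C=59 D=28 E=45] open={}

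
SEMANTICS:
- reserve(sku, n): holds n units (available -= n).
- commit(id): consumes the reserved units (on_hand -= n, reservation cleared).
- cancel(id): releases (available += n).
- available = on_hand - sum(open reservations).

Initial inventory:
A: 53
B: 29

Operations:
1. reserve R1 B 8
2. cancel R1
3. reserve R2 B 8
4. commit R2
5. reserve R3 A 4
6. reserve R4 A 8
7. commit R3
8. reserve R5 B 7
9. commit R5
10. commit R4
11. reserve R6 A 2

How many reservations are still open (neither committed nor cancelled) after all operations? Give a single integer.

Step 1: reserve R1 B 8 -> on_hand[A=53 B=29] avail[A=53 B=21] open={R1}
Step 2: cancel R1 -> on_hand[A=53 B=29] avail[A=53 B=29] open={}
Step 3: reserve R2 B 8 -> on_hand[A=53 B=29] avail[A=53 B=21] open={R2}
Step 4: commit R2 -> on_hand[A=53 B=21] avail[A=53 B=21] open={}
Step 5: reserve R3 A 4 -> on_hand[A=53 B=21] avail[A=49 B=21] open={R3}
Step 6: reserve R4 A 8 -> on_hand[A=53 B=21] avail[A=41 B=21] open={R3,R4}
Step 7: commit R3 -> on_hand[A=49 B=21] avail[A=41 B=21] open={R4}
Step 8: reserve R5 B 7 -> on_hand[A=49 B=21] avail[A=41 B=14] open={R4,R5}
Step 9: commit R5 -> on_hand[A=49 B=14] avail[A=41 B=14] open={R4}
Step 10: commit R4 -> on_hand[A=41 B=14] avail[A=41 B=14] open={}
Step 11: reserve R6 A 2 -> on_hand[A=41 B=14] avail[A=39 B=14] open={R6}
Open reservations: ['R6'] -> 1

Answer: 1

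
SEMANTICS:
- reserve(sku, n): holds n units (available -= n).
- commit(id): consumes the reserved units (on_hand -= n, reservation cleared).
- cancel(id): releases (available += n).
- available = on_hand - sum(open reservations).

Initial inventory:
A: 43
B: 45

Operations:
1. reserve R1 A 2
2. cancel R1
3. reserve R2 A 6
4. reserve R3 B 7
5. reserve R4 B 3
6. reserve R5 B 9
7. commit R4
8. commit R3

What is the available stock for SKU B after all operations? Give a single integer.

Step 1: reserve R1 A 2 -> on_hand[A=43 B=45] avail[A=41 B=45] open={R1}
Step 2: cancel R1 -> on_hand[A=43 B=45] avail[A=43 B=45] open={}
Step 3: reserve R2 A 6 -> on_hand[A=43 B=45] avail[A=37 B=45] open={R2}
Step 4: reserve R3 B 7 -> on_hand[A=43 B=45] avail[A=37 B=38] open={R2,R3}
Step 5: reserve R4 B 3 -> on_hand[A=43 B=45] avail[A=37 B=35] open={R2,R3,R4}
Step 6: reserve R5 B 9 -> on_hand[A=43 B=45] avail[A=37 B=26] open={R2,R3,R4,R5}
Step 7: commit R4 -> on_hand[A=43 B=42] avail[A=37 B=26] open={R2,R3,R5}
Step 8: commit R3 -> on_hand[A=43 B=35] avail[A=37 B=26] open={R2,R5}
Final available[B] = 26

Answer: 26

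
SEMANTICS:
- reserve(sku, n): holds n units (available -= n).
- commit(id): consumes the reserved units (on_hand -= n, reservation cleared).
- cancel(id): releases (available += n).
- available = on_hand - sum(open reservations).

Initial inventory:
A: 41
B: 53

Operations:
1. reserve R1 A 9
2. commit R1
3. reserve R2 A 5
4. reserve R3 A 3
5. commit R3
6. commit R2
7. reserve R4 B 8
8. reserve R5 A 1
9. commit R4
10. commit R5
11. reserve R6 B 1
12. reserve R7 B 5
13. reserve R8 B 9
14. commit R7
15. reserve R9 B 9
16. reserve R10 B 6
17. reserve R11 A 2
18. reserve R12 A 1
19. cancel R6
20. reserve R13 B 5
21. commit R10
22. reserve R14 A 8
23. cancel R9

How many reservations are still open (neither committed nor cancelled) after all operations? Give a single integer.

Step 1: reserve R1 A 9 -> on_hand[A=41 B=53] avail[A=32 B=53] open={R1}
Step 2: commit R1 -> on_hand[A=32 B=53] avail[A=32 B=53] open={}
Step 3: reserve R2 A 5 -> on_hand[A=32 B=53] avail[A=27 B=53] open={R2}
Step 4: reserve R3 A 3 -> on_hand[A=32 B=53] avail[A=24 B=53] open={R2,R3}
Step 5: commit R3 -> on_hand[A=29 B=53] avail[A=24 B=53] open={R2}
Step 6: commit R2 -> on_hand[A=24 B=53] avail[A=24 B=53] open={}
Step 7: reserve R4 B 8 -> on_hand[A=24 B=53] avail[A=24 B=45] open={R4}
Step 8: reserve R5 A 1 -> on_hand[A=24 B=53] avail[A=23 B=45] open={R4,R5}
Step 9: commit R4 -> on_hand[A=24 B=45] avail[A=23 B=45] open={R5}
Step 10: commit R5 -> on_hand[A=23 B=45] avail[A=23 B=45] open={}
Step 11: reserve R6 B 1 -> on_hand[A=23 B=45] avail[A=23 B=44] open={R6}
Step 12: reserve R7 B 5 -> on_hand[A=23 B=45] avail[A=23 B=39] open={R6,R7}
Step 13: reserve R8 B 9 -> on_hand[A=23 B=45] avail[A=23 B=30] open={R6,R7,R8}
Step 14: commit R7 -> on_hand[A=23 B=40] avail[A=23 B=30] open={R6,R8}
Step 15: reserve R9 B 9 -> on_hand[A=23 B=40] avail[A=23 B=21] open={R6,R8,R9}
Step 16: reserve R10 B 6 -> on_hand[A=23 B=40] avail[A=23 B=15] open={R10,R6,R8,R9}
Step 17: reserve R11 A 2 -> on_hand[A=23 B=40] avail[A=21 B=15] open={R10,R11,R6,R8,R9}
Step 18: reserve R12 A 1 -> on_hand[A=23 B=40] avail[A=20 B=15] open={R10,R11,R12,R6,R8,R9}
Step 19: cancel R6 -> on_hand[A=23 B=40] avail[A=20 B=16] open={R10,R11,R12,R8,R9}
Step 20: reserve R13 B 5 -> on_hand[A=23 B=40] avail[A=20 B=11] open={R10,R11,R12,R13,R8,R9}
Step 21: commit R10 -> on_hand[A=23 B=34] avail[A=20 B=11] open={R11,R12,R13,R8,R9}
Step 22: reserve R14 A 8 -> on_hand[A=23 B=34] avail[A=12 B=11] open={R11,R12,R13,R14,R8,R9}
Step 23: cancel R9 -> on_hand[A=23 B=34] avail[A=12 B=20] open={R11,R12,R13,R14,R8}
Open reservations: ['R11', 'R12', 'R13', 'R14', 'R8'] -> 5

Answer: 5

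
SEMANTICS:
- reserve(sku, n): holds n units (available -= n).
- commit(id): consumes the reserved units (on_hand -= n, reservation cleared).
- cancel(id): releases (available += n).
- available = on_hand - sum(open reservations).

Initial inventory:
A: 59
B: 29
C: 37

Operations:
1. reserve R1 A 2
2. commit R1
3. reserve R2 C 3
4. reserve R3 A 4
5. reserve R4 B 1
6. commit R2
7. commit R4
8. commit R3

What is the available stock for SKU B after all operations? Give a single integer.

Answer: 28

Derivation:
Step 1: reserve R1 A 2 -> on_hand[A=59 B=29 C=37] avail[A=57 B=29 C=37] open={R1}
Step 2: commit R1 -> on_hand[A=57 B=29 C=37] avail[A=57 B=29 C=37] open={}
Step 3: reserve R2 C 3 -> on_hand[A=57 B=29 C=37] avail[A=57 B=29 C=34] open={R2}
Step 4: reserve R3 A 4 -> on_hand[A=57 B=29 C=37] avail[A=53 B=29 C=34] open={R2,R3}
Step 5: reserve R4 B 1 -> on_hand[A=57 B=29 C=37] avail[A=53 B=28 C=34] open={R2,R3,R4}
Step 6: commit R2 -> on_hand[A=57 B=29 C=34] avail[A=53 B=28 C=34] open={R3,R4}
Step 7: commit R4 -> on_hand[A=57 B=28 C=34] avail[A=53 B=28 C=34] open={R3}
Step 8: commit R3 -> on_hand[A=53 B=28 C=34] avail[A=53 B=28 C=34] open={}
Final available[B] = 28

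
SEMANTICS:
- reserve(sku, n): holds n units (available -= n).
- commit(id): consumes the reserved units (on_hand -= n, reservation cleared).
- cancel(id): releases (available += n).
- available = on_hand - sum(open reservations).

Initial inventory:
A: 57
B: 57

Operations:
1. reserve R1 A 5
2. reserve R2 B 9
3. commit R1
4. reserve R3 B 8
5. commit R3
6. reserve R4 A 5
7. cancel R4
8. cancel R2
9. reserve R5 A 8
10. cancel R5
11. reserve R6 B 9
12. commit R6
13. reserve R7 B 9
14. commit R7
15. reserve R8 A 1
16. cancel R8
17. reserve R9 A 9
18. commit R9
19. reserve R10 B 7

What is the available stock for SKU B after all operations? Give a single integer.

Step 1: reserve R1 A 5 -> on_hand[A=57 B=57] avail[A=52 B=57] open={R1}
Step 2: reserve R2 B 9 -> on_hand[A=57 B=57] avail[A=52 B=48] open={R1,R2}
Step 3: commit R1 -> on_hand[A=52 B=57] avail[A=52 B=48] open={R2}
Step 4: reserve R3 B 8 -> on_hand[A=52 B=57] avail[A=52 B=40] open={R2,R3}
Step 5: commit R3 -> on_hand[A=52 B=49] avail[A=52 B=40] open={R2}
Step 6: reserve R4 A 5 -> on_hand[A=52 B=49] avail[A=47 B=40] open={R2,R4}
Step 7: cancel R4 -> on_hand[A=52 B=49] avail[A=52 B=40] open={R2}
Step 8: cancel R2 -> on_hand[A=52 B=49] avail[A=52 B=49] open={}
Step 9: reserve R5 A 8 -> on_hand[A=52 B=49] avail[A=44 B=49] open={R5}
Step 10: cancel R5 -> on_hand[A=52 B=49] avail[A=52 B=49] open={}
Step 11: reserve R6 B 9 -> on_hand[A=52 B=49] avail[A=52 B=40] open={R6}
Step 12: commit R6 -> on_hand[A=52 B=40] avail[A=52 B=40] open={}
Step 13: reserve R7 B 9 -> on_hand[A=52 B=40] avail[A=52 B=31] open={R7}
Step 14: commit R7 -> on_hand[A=52 B=31] avail[A=52 B=31] open={}
Step 15: reserve R8 A 1 -> on_hand[A=52 B=31] avail[A=51 B=31] open={R8}
Step 16: cancel R8 -> on_hand[A=52 B=31] avail[A=52 B=31] open={}
Step 17: reserve R9 A 9 -> on_hand[A=52 B=31] avail[A=43 B=31] open={R9}
Step 18: commit R9 -> on_hand[A=43 B=31] avail[A=43 B=31] open={}
Step 19: reserve R10 B 7 -> on_hand[A=43 B=31] avail[A=43 B=24] open={R10}
Final available[B] = 24

Answer: 24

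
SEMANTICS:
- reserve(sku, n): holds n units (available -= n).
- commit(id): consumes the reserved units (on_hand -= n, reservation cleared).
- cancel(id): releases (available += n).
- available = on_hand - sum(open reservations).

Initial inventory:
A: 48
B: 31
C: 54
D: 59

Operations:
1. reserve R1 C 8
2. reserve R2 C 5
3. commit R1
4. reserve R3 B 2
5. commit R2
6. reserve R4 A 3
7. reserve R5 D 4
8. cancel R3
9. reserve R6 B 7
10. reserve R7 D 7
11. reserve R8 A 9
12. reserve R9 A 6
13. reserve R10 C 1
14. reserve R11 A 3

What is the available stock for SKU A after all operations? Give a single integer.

Answer: 27

Derivation:
Step 1: reserve R1 C 8 -> on_hand[A=48 B=31 C=54 D=59] avail[A=48 B=31 C=46 D=59] open={R1}
Step 2: reserve R2 C 5 -> on_hand[A=48 B=31 C=54 D=59] avail[A=48 B=31 C=41 D=59] open={R1,R2}
Step 3: commit R1 -> on_hand[A=48 B=31 C=46 D=59] avail[A=48 B=31 C=41 D=59] open={R2}
Step 4: reserve R3 B 2 -> on_hand[A=48 B=31 C=46 D=59] avail[A=48 B=29 C=41 D=59] open={R2,R3}
Step 5: commit R2 -> on_hand[A=48 B=31 C=41 D=59] avail[A=48 B=29 C=41 D=59] open={R3}
Step 6: reserve R4 A 3 -> on_hand[A=48 B=31 C=41 D=59] avail[A=45 B=29 C=41 D=59] open={R3,R4}
Step 7: reserve R5 D 4 -> on_hand[A=48 B=31 C=41 D=59] avail[A=45 B=29 C=41 D=55] open={R3,R4,R5}
Step 8: cancel R3 -> on_hand[A=48 B=31 C=41 D=59] avail[A=45 B=31 C=41 D=55] open={R4,R5}
Step 9: reserve R6 B 7 -> on_hand[A=48 B=31 C=41 D=59] avail[A=45 B=24 C=41 D=55] open={R4,R5,R6}
Step 10: reserve R7 D 7 -> on_hand[A=48 B=31 C=41 D=59] avail[A=45 B=24 C=41 D=48] open={R4,R5,R6,R7}
Step 11: reserve R8 A 9 -> on_hand[A=48 B=31 C=41 D=59] avail[A=36 B=24 C=41 D=48] open={R4,R5,R6,R7,R8}
Step 12: reserve R9 A 6 -> on_hand[A=48 B=31 C=41 D=59] avail[A=30 B=24 C=41 D=48] open={R4,R5,R6,R7,R8,R9}
Step 13: reserve R10 C 1 -> on_hand[A=48 B=31 C=41 D=59] avail[A=30 B=24 C=40 D=48] open={R10,R4,R5,R6,R7,R8,R9}
Step 14: reserve R11 A 3 -> on_hand[A=48 B=31 C=41 D=59] avail[A=27 B=24 C=40 D=48] open={R10,R11,R4,R5,R6,R7,R8,R9}
Final available[A] = 27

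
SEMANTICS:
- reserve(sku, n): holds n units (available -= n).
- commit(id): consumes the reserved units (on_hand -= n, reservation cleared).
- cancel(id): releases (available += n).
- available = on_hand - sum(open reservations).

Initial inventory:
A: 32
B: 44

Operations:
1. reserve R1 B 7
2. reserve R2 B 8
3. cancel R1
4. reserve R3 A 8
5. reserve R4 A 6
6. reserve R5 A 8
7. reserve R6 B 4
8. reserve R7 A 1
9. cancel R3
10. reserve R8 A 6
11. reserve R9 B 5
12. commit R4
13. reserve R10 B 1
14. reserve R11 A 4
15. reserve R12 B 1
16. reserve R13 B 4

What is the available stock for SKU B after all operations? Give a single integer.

Step 1: reserve R1 B 7 -> on_hand[A=32 B=44] avail[A=32 B=37] open={R1}
Step 2: reserve R2 B 8 -> on_hand[A=32 B=44] avail[A=32 B=29] open={R1,R2}
Step 3: cancel R1 -> on_hand[A=32 B=44] avail[A=32 B=36] open={R2}
Step 4: reserve R3 A 8 -> on_hand[A=32 B=44] avail[A=24 B=36] open={R2,R3}
Step 5: reserve R4 A 6 -> on_hand[A=32 B=44] avail[A=18 B=36] open={R2,R3,R4}
Step 6: reserve R5 A 8 -> on_hand[A=32 B=44] avail[A=10 B=36] open={R2,R3,R4,R5}
Step 7: reserve R6 B 4 -> on_hand[A=32 B=44] avail[A=10 B=32] open={R2,R3,R4,R5,R6}
Step 8: reserve R7 A 1 -> on_hand[A=32 B=44] avail[A=9 B=32] open={R2,R3,R4,R5,R6,R7}
Step 9: cancel R3 -> on_hand[A=32 B=44] avail[A=17 B=32] open={R2,R4,R5,R6,R7}
Step 10: reserve R8 A 6 -> on_hand[A=32 B=44] avail[A=11 B=32] open={R2,R4,R5,R6,R7,R8}
Step 11: reserve R9 B 5 -> on_hand[A=32 B=44] avail[A=11 B=27] open={R2,R4,R5,R6,R7,R8,R9}
Step 12: commit R4 -> on_hand[A=26 B=44] avail[A=11 B=27] open={R2,R5,R6,R7,R8,R9}
Step 13: reserve R10 B 1 -> on_hand[A=26 B=44] avail[A=11 B=26] open={R10,R2,R5,R6,R7,R8,R9}
Step 14: reserve R11 A 4 -> on_hand[A=26 B=44] avail[A=7 B=26] open={R10,R11,R2,R5,R6,R7,R8,R9}
Step 15: reserve R12 B 1 -> on_hand[A=26 B=44] avail[A=7 B=25] open={R10,R11,R12,R2,R5,R6,R7,R8,R9}
Step 16: reserve R13 B 4 -> on_hand[A=26 B=44] avail[A=7 B=21] open={R10,R11,R12,R13,R2,R5,R6,R7,R8,R9}
Final available[B] = 21

Answer: 21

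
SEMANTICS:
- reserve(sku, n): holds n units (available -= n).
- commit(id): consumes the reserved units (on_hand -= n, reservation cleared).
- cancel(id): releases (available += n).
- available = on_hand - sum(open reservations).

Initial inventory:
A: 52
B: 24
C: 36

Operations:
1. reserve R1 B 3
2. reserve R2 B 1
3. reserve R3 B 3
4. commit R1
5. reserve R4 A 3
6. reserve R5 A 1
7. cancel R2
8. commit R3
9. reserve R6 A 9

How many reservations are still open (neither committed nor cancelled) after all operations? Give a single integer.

Answer: 3

Derivation:
Step 1: reserve R1 B 3 -> on_hand[A=52 B=24 C=36] avail[A=52 B=21 C=36] open={R1}
Step 2: reserve R2 B 1 -> on_hand[A=52 B=24 C=36] avail[A=52 B=20 C=36] open={R1,R2}
Step 3: reserve R3 B 3 -> on_hand[A=52 B=24 C=36] avail[A=52 B=17 C=36] open={R1,R2,R3}
Step 4: commit R1 -> on_hand[A=52 B=21 C=36] avail[A=52 B=17 C=36] open={R2,R3}
Step 5: reserve R4 A 3 -> on_hand[A=52 B=21 C=36] avail[A=49 B=17 C=36] open={R2,R3,R4}
Step 6: reserve R5 A 1 -> on_hand[A=52 B=21 C=36] avail[A=48 B=17 C=36] open={R2,R3,R4,R5}
Step 7: cancel R2 -> on_hand[A=52 B=21 C=36] avail[A=48 B=18 C=36] open={R3,R4,R5}
Step 8: commit R3 -> on_hand[A=52 B=18 C=36] avail[A=48 B=18 C=36] open={R4,R5}
Step 9: reserve R6 A 9 -> on_hand[A=52 B=18 C=36] avail[A=39 B=18 C=36] open={R4,R5,R6}
Open reservations: ['R4', 'R5', 'R6'] -> 3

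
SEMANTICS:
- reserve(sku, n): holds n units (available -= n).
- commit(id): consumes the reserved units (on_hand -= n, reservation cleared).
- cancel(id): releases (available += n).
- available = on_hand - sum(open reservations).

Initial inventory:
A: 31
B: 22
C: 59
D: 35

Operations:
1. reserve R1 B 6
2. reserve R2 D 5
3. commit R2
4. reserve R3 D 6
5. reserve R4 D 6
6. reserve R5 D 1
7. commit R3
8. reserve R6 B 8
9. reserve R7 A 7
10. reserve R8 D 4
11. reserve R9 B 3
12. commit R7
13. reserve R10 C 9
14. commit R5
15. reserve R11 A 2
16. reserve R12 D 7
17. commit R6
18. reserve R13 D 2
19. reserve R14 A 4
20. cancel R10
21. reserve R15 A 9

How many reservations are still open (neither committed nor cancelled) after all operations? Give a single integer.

Step 1: reserve R1 B 6 -> on_hand[A=31 B=22 C=59 D=35] avail[A=31 B=16 C=59 D=35] open={R1}
Step 2: reserve R2 D 5 -> on_hand[A=31 B=22 C=59 D=35] avail[A=31 B=16 C=59 D=30] open={R1,R2}
Step 3: commit R2 -> on_hand[A=31 B=22 C=59 D=30] avail[A=31 B=16 C=59 D=30] open={R1}
Step 4: reserve R3 D 6 -> on_hand[A=31 B=22 C=59 D=30] avail[A=31 B=16 C=59 D=24] open={R1,R3}
Step 5: reserve R4 D 6 -> on_hand[A=31 B=22 C=59 D=30] avail[A=31 B=16 C=59 D=18] open={R1,R3,R4}
Step 6: reserve R5 D 1 -> on_hand[A=31 B=22 C=59 D=30] avail[A=31 B=16 C=59 D=17] open={R1,R3,R4,R5}
Step 7: commit R3 -> on_hand[A=31 B=22 C=59 D=24] avail[A=31 B=16 C=59 D=17] open={R1,R4,R5}
Step 8: reserve R6 B 8 -> on_hand[A=31 B=22 C=59 D=24] avail[A=31 B=8 C=59 D=17] open={R1,R4,R5,R6}
Step 9: reserve R7 A 7 -> on_hand[A=31 B=22 C=59 D=24] avail[A=24 B=8 C=59 D=17] open={R1,R4,R5,R6,R7}
Step 10: reserve R8 D 4 -> on_hand[A=31 B=22 C=59 D=24] avail[A=24 B=8 C=59 D=13] open={R1,R4,R5,R6,R7,R8}
Step 11: reserve R9 B 3 -> on_hand[A=31 B=22 C=59 D=24] avail[A=24 B=5 C=59 D=13] open={R1,R4,R5,R6,R7,R8,R9}
Step 12: commit R7 -> on_hand[A=24 B=22 C=59 D=24] avail[A=24 B=5 C=59 D=13] open={R1,R4,R5,R6,R8,R9}
Step 13: reserve R10 C 9 -> on_hand[A=24 B=22 C=59 D=24] avail[A=24 B=5 C=50 D=13] open={R1,R10,R4,R5,R6,R8,R9}
Step 14: commit R5 -> on_hand[A=24 B=22 C=59 D=23] avail[A=24 B=5 C=50 D=13] open={R1,R10,R4,R6,R8,R9}
Step 15: reserve R11 A 2 -> on_hand[A=24 B=22 C=59 D=23] avail[A=22 B=5 C=50 D=13] open={R1,R10,R11,R4,R6,R8,R9}
Step 16: reserve R12 D 7 -> on_hand[A=24 B=22 C=59 D=23] avail[A=22 B=5 C=50 D=6] open={R1,R10,R11,R12,R4,R6,R8,R9}
Step 17: commit R6 -> on_hand[A=24 B=14 C=59 D=23] avail[A=22 B=5 C=50 D=6] open={R1,R10,R11,R12,R4,R8,R9}
Step 18: reserve R13 D 2 -> on_hand[A=24 B=14 C=59 D=23] avail[A=22 B=5 C=50 D=4] open={R1,R10,R11,R12,R13,R4,R8,R9}
Step 19: reserve R14 A 4 -> on_hand[A=24 B=14 C=59 D=23] avail[A=18 B=5 C=50 D=4] open={R1,R10,R11,R12,R13,R14,R4,R8,R9}
Step 20: cancel R10 -> on_hand[A=24 B=14 C=59 D=23] avail[A=18 B=5 C=59 D=4] open={R1,R11,R12,R13,R14,R4,R8,R9}
Step 21: reserve R15 A 9 -> on_hand[A=24 B=14 C=59 D=23] avail[A=9 B=5 C=59 D=4] open={R1,R11,R12,R13,R14,R15,R4,R8,R9}
Open reservations: ['R1', 'R11', 'R12', 'R13', 'R14', 'R15', 'R4', 'R8', 'R9'] -> 9

Answer: 9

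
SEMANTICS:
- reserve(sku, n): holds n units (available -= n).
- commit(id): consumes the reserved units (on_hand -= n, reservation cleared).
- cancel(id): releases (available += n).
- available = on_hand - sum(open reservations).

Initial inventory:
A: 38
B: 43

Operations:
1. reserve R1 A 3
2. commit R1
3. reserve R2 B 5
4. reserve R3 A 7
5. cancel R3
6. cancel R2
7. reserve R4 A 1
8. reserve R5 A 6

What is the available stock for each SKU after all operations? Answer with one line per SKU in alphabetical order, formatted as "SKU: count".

Answer: A: 28
B: 43

Derivation:
Step 1: reserve R1 A 3 -> on_hand[A=38 B=43] avail[A=35 B=43] open={R1}
Step 2: commit R1 -> on_hand[A=35 B=43] avail[A=35 B=43] open={}
Step 3: reserve R2 B 5 -> on_hand[A=35 B=43] avail[A=35 B=38] open={R2}
Step 4: reserve R3 A 7 -> on_hand[A=35 B=43] avail[A=28 B=38] open={R2,R3}
Step 5: cancel R3 -> on_hand[A=35 B=43] avail[A=35 B=38] open={R2}
Step 6: cancel R2 -> on_hand[A=35 B=43] avail[A=35 B=43] open={}
Step 7: reserve R4 A 1 -> on_hand[A=35 B=43] avail[A=34 B=43] open={R4}
Step 8: reserve R5 A 6 -> on_hand[A=35 B=43] avail[A=28 B=43] open={R4,R5}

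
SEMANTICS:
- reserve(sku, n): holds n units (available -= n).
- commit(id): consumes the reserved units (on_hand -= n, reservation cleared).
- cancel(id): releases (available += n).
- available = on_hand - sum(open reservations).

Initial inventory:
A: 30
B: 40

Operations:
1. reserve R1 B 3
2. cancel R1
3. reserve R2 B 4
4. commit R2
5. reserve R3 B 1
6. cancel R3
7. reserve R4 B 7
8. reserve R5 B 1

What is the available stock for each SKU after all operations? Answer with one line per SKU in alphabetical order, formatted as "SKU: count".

Answer: A: 30
B: 28

Derivation:
Step 1: reserve R1 B 3 -> on_hand[A=30 B=40] avail[A=30 B=37] open={R1}
Step 2: cancel R1 -> on_hand[A=30 B=40] avail[A=30 B=40] open={}
Step 3: reserve R2 B 4 -> on_hand[A=30 B=40] avail[A=30 B=36] open={R2}
Step 4: commit R2 -> on_hand[A=30 B=36] avail[A=30 B=36] open={}
Step 5: reserve R3 B 1 -> on_hand[A=30 B=36] avail[A=30 B=35] open={R3}
Step 6: cancel R3 -> on_hand[A=30 B=36] avail[A=30 B=36] open={}
Step 7: reserve R4 B 7 -> on_hand[A=30 B=36] avail[A=30 B=29] open={R4}
Step 8: reserve R5 B 1 -> on_hand[A=30 B=36] avail[A=30 B=28] open={R4,R5}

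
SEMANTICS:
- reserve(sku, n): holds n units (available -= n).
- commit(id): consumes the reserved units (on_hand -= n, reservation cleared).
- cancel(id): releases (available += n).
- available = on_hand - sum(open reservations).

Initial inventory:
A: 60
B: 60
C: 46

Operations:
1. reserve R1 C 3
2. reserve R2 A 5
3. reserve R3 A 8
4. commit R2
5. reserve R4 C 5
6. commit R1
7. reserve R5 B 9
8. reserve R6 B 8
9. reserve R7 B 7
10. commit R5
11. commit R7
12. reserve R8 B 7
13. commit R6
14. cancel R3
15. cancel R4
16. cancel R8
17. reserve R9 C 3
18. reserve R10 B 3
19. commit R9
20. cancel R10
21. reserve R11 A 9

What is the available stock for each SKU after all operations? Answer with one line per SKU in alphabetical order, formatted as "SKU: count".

Answer: A: 46
B: 36
C: 40

Derivation:
Step 1: reserve R1 C 3 -> on_hand[A=60 B=60 C=46] avail[A=60 B=60 C=43] open={R1}
Step 2: reserve R2 A 5 -> on_hand[A=60 B=60 C=46] avail[A=55 B=60 C=43] open={R1,R2}
Step 3: reserve R3 A 8 -> on_hand[A=60 B=60 C=46] avail[A=47 B=60 C=43] open={R1,R2,R3}
Step 4: commit R2 -> on_hand[A=55 B=60 C=46] avail[A=47 B=60 C=43] open={R1,R3}
Step 5: reserve R4 C 5 -> on_hand[A=55 B=60 C=46] avail[A=47 B=60 C=38] open={R1,R3,R4}
Step 6: commit R1 -> on_hand[A=55 B=60 C=43] avail[A=47 B=60 C=38] open={R3,R4}
Step 7: reserve R5 B 9 -> on_hand[A=55 B=60 C=43] avail[A=47 B=51 C=38] open={R3,R4,R5}
Step 8: reserve R6 B 8 -> on_hand[A=55 B=60 C=43] avail[A=47 B=43 C=38] open={R3,R4,R5,R6}
Step 9: reserve R7 B 7 -> on_hand[A=55 B=60 C=43] avail[A=47 B=36 C=38] open={R3,R4,R5,R6,R7}
Step 10: commit R5 -> on_hand[A=55 B=51 C=43] avail[A=47 B=36 C=38] open={R3,R4,R6,R7}
Step 11: commit R7 -> on_hand[A=55 B=44 C=43] avail[A=47 B=36 C=38] open={R3,R4,R6}
Step 12: reserve R8 B 7 -> on_hand[A=55 B=44 C=43] avail[A=47 B=29 C=38] open={R3,R4,R6,R8}
Step 13: commit R6 -> on_hand[A=55 B=36 C=43] avail[A=47 B=29 C=38] open={R3,R4,R8}
Step 14: cancel R3 -> on_hand[A=55 B=36 C=43] avail[A=55 B=29 C=38] open={R4,R8}
Step 15: cancel R4 -> on_hand[A=55 B=36 C=43] avail[A=55 B=29 C=43] open={R8}
Step 16: cancel R8 -> on_hand[A=55 B=36 C=43] avail[A=55 B=36 C=43] open={}
Step 17: reserve R9 C 3 -> on_hand[A=55 B=36 C=43] avail[A=55 B=36 C=40] open={R9}
Step 18: reserve R10 B 3 -> on_hand[A=55 B=36 C=43] avail[A=55 B=33 C=40] open={R10,R9}
Step 19: commit R9 -> on_hand[A=55 B=36 C=40] avail[A=55 B=33 C=40] open={R10}
Step 20: cancel R10 -> on_hand[A=55 B=36 C=40] avail[A=55 B=36 C=40] open={}
Step 21: reserve R11 A 9 -> on_hand[A=55 B=36 C=40] avail[A=46 B=36 C=40] open={R11}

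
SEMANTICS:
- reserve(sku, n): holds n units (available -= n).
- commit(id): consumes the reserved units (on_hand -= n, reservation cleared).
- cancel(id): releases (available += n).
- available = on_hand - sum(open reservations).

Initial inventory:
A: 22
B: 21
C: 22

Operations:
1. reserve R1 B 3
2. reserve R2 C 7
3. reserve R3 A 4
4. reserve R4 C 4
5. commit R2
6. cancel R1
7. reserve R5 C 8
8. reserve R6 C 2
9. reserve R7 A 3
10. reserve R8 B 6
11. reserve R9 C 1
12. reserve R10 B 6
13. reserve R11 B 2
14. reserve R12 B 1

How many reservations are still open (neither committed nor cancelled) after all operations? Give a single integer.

Step 1: reserve R1 B 3 -> on_hand[A=22 B=21 C=22] avail[A=22 B=18 C=22] open={R1}
Step 2: reserve R2 C 7 -> on_hand[A=22 B=21 C=22] avail[A=22 B=18 C=15] open={R1,R2}
Step 3: reserve R3 A 4 -> on_hand[A=22 B=21 C=22] avail[A=18 B=18 C=15] open={R1,R2,R3}
Step 4: reserve R4 C 4 -> on_hand[A=22 B=21 C=22] avail[A=18 B=18 C=11] open={R1,R2,R3,R4}
Step 5: commit R2 -> on_hand[A=22 B=21 C=15] avail[A=18 B=18 C=11] open={R1,R3,R4}
Step 6: cancel R1 -> on_hand[A=22 B=21 C=15] avail[A=18 B=21 C=11] open={R3,R4}
Step 7: reserve R5 C 8 -> on_hand[A=22 B=21 C=15] avail[A=18 B=21 C=3] open={R3,R4,R5}
Step 8: reserve R6 C 2 -> on_hand[A=22 B=21 C=15] avail[A=18 B=21 C=1] open={R3,R4,R5,R6}
Step 9: reserve R7 A 3 -> on_hand[A=22 B=21 C=15] avail[A=15 B=21 C=1] open={R3,R4,R5,R6,R7}
Step 10: reserve R8 B 6 -> on_hand[A=22 B=21 C=15] avail[A=15 B=15 C=1] open={R3,R4,R5,R6,R7,R8}
Step 11: reserve R9 C 1 -> on_hand[A=22 B=21 C=15] avail[A=15 B=15 C=0] open={R3,R4,R5,R6,R7,R8,R9}
Step 12: reserve R10 B 6 -> on_hand[A=22 B=21 C=15] avail[A=15 B=9 C=0] open={R10,R3,R4,R5,R6,R7,R8,R9}
Step 13: reserve R11 B 2 -> on_hand[A=22 B=21 C=15] avail[A=15 B=7 C=0] open={R10,R11,R3,R4,R5,R6,R7,R8,R9}
Step 14: reserve R12 B 1 -> on_hand[A=22 B=21 C=15] avail[A=15 B=6 C=0] open={R10,R11,R12,R3,R4,R5,R6,R7,R8,R9}
Open reservations: ['R10', 'R11', 'R12', 'R3', 'R4', 'R5', 'R6', 'R7', 'R8', 'R9'] -> 10

Answer: 10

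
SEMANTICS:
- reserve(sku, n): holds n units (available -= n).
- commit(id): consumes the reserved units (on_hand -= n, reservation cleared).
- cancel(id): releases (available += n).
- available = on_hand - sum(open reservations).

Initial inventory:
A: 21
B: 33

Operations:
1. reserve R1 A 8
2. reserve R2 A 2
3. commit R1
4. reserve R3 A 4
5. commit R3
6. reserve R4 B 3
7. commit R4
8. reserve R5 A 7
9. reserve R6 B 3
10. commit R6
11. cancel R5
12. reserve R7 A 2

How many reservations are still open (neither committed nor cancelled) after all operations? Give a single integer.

Step 1: reserve R1 A 8 -> on_hand[A=21 B=33] avail[A=13 B=33] open={R1}
Step 2: reserve R2 A 2 -> on_hand[A=21 B=33] avail[A=11 B=33] open={R1,R2}
Step 3: commit R1 -> on_hand[A=13 B=33] avail[A=11 B=33] open={R2}
Step 4: reserve R3 A 4 -> on_hand[A=13 B=33] avail[A=7 B=33] open={R2,R3}
Step 5: commit R3 -> on_hand[A=9 B=33] avail[A=7 B=33] open={R2}
Step 6: reserve R4 B 3 -> on_hand[A=9 B=33] avail[A=7 B=30] open={R2,R4}
Step 7: commit R4 -> on_hand[A=9 B=30] avail[A=7 B=30] open={R2}
Step 8: reserve R5 A 7 -> on_hand[A=9 B=30] avail[A=0 B=30] open={R2,R5}
Step 9: reserve R6 B 3 -> on_hand[A=9 B=30] avail[A=0 B=27] open={R2,R5,R6}
Step 10: commit R6 -> on_hand[A=9 B=27] avail[A=0 B=27] open={R2,R5}
Step 11: cancel R5 -> on_hand[A=9 B=27] avail[A=7 B=27] open={R2}
Step 12: reserve R7 A 2 -> on_hand[A=9 B=27] avail[A=5 B=27] open={R2,R7}
Open reservations: ['R2', 'R7'] -> 2

Answer: 2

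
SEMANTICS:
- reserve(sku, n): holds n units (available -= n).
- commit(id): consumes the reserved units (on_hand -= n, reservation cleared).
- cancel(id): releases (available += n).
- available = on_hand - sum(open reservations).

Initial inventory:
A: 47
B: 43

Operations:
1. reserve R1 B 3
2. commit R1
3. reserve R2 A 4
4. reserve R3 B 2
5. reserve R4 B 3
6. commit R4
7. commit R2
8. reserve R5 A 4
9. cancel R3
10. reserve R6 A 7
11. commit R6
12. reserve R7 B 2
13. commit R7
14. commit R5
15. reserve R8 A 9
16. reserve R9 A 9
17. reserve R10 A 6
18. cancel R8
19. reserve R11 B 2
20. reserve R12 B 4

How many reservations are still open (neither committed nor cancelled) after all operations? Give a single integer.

Step 1: reserve R1 B 3 -> on_hand[A=47 B=43] avail[A=47 B=40] open={R1}
Step 2: commit R1 -> on_hand[A=47 B=40] avail[A=47 B=40] open={}
Step 3: reserve R2 A 4 -> on_hand[A=47 B=40] avail[A=43 B=40] open={R2}
Step 4: reserve R3 B 2 -> on_hand[A=47 B=40] avail[A=43 B=38] open={R2,R3}
Step 5: reserve R4 B 3 -> on_hand[A=47 B=40] avail[A=43 B=35] open={R2,R3,R4}
Step 6: commit R4 -> on_hand[A=47 B=37] avail[A=43 B=35] open={R2,R3}
Step 7: commit R2 -> on_hand[A=43 B=37] avail[A=43 B=35] open={R3}
Step 8: reserve R5 A 4 -> on_hand[A=43 B=37] avail[A=39 B=35] open={R3,R5}
Step 9: cancel R3 -> on_hand[A=43 B=37] avail[A=39 B=37] open={R5}
Step 10: reserve R6 A 7 -> on_hand[A=43 B=37] avail[A=32 B=37] open={R5,R6}
Step 11: commit R6 -> on_hand[A=36 B=37] avail[A=32 B=37] open={R5}
Step 12: reserve R7 B 2 -> on_hand[A=36 B=37] avail[A=32 B=35] open={R5,R7}
Step 13: commit R7 -> on_hand[A=36 B=35] avail[A=32 B=35] open={R5}
Step 14: commit R5 -> on_hand[A=32 B=35] avail[A=32 B=35] open={}
Step 15: reserve R8 A 9 -> on_hand[A=32 B=35] avail[A=23 B=35] open={R8}
Step 16: reserve R9 A 9 -> on_hand[A=32 B=35] avail[A=14 B=35] open={R8,R9}
Step 17: reserve R10 A 6 -> on_hand[A=32 B=35] avail[A=8 B=35] open={R10,R8,R9}
Step 18: cancel R8 -> on_hand[A=32 B=35] avail[A=17 B=35] open={R10,R9}
Step 19: reserve R11 B 2 -> on_hand[A=32 B=35] avail[A=17 B=33] open={R10,R11,R9}
Step 20: reserve R12 B 4 -> on_hand[A=32 B=35] avail[A=17 B=29] open={R10,R11,R12,R9}
Open reservations: ['R10', 'R11', 'R12', 'R9'] -> 4

Answer: 4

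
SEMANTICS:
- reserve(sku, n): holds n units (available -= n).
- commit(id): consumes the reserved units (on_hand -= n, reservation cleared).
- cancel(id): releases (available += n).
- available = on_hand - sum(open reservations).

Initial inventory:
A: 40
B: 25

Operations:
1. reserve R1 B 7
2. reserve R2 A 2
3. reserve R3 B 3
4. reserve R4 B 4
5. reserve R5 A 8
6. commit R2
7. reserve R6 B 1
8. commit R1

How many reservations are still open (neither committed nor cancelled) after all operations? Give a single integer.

Answer: 4

Derivation:
Step 1: reserve R1 B 7 -> on_hand[A=40 B=25] avail[A=40 B=18] open={R1}
Step 2: reserve R2 A 2 -> on_hand[A=40 B=25] avail[A=38 B=18] open={R1,R2}
Step 3: reserve R3 B 3 -> on_hand[A=40 B=25] avail[A=38 B=15] open={R1,R2,R3}
Step 4: reserve R4 B 4 -> on_hand[A=40 B=25] avail[A=38 B=11] open={R1,R2,R3,R4}
Step 5: reserve R5 A 8 -> on_hand[A=40 B=25] avail[A=30 B=11] open={R1,R2,R3,R4,R5}
Step 6: commit R2 -> on_hand[A=38 B=25] avail[A=30 B=11] open={R1,R3,R4,R5}
Step 7: reserve R6 B 1 -> on_hand[A=38 B=25] avail[A=30 B=10] open={R1,R3,R4,R5,R6}
Step 8: commit R1 -> on_hand[A=38 B=18] avail[A=30 B=10] open={R3,R4,R5,R6}
Open reservations: ['R3', 'R4', 'R5', 'R6'] -> 4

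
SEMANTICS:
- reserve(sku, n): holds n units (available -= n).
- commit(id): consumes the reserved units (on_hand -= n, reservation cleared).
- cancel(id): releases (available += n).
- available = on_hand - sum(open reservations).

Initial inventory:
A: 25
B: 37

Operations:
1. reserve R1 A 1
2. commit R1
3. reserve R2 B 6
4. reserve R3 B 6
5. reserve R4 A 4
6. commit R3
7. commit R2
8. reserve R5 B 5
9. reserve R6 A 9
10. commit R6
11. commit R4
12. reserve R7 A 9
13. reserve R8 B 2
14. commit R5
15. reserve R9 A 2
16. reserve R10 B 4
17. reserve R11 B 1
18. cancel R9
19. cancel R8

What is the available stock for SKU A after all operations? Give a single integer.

Step 1: reserve R1 A 1 -> on_hand[A=25 B=37] avail[A=24 B=37] open={R1}
Step 2: commit R1 -> on_hand[A=24 B=37] avail[A=24 B=37] open={}
Step 3: reserve R2 B 6 -> on_hand[A=24 B=37] avail[A=24 B=31] open={R2}
Step 4: reserve R3 B 6 -> on_hand[A=24 B=37] avail[A=24 B=25] open={R2,R3}
Step 5: reserve R4 A 4 -> on_hand[A=24 B=37] avail[A=20 B=25] open={R2,R3,R4}
Step 6: commit R3 -> on_hand[A=24 B=31] avail[A=20 B=25] open={R2,R4}
Step 7: commit R2 -> on_hand[A=24 B=25] avail[A=20 B=25] open={R4}
Step 8: reserve R5 B 5 -> on_hand[A=24 B=25] avail[A=20 B=20] open={R4,R5}
Step 9: reserve R6 A 9 -> on_hand[A=24 B=25] avail[A=11 B=20] open={R4,R5,R6}
Step 10: commit R6 -> on_hand[A=15 B=25] avail[A=11 B=20] open={R4,R5}
Step 11: commit R4 -> on_hand[A=11 B=25] avail[A=11 B=20] open={R5}
Step 12: reserve R7 A 9 -> on_hand[A=11 B=25] avail[A=2 B=20] open={R5,R7}
Step 13: reserve R8 B 2 -> on_hand[A=11 B=25] avail[A=2 B=18] open={R5,R7,R8}
Step 14: commit R5 -> on_hand[A=11 B=20] avail[A=2 B=18] open={R7,R8}
Step 15: reserve R9 A 2 -> on_hand[A=11 B=20] avail[A=0 B=18] open={R7,R8,R9}
Step 16: reserve R10 B 4 -> on_hand[A=11 B=20] avail[A=0 B=14] open={R10,R7,R8,R9}
Step 17: reserve R11 B 1 -> on_hand[A=11 B=20] avail[A=0 B=13] open={R10,R11,R7,R8,R9}
Step 18: cancel R9 -> on_hand[A=11 B=20] avail[A=2 B=13] open={R10,R11,R7,R8}
Step 19: cancel R8 -> on_hand[A=11 B=20] avail[A=2 B=15] open={R10,R11,R7}
Final available[A] = 2

Answer: 2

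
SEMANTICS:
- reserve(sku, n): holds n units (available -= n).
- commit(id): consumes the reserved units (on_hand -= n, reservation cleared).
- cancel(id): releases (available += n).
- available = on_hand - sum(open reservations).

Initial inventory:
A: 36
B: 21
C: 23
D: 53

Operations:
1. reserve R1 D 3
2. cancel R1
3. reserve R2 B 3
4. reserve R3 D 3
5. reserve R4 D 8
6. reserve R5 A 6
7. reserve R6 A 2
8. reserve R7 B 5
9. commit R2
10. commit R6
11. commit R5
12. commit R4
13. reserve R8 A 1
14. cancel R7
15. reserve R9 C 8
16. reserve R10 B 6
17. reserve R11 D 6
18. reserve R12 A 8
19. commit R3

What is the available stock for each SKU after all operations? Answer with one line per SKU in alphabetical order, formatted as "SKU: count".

Answer: A: 19
B: 12
C: 15
D: 36

Derivation:
Step 1: reserve R1 D 3 -> on_hand[A=36 B=21 C=23 D=53] avail[A=36 B=21 C=23 D=50] open={R1}
Step 2: cancel R1 -> on_hand[A=36 B=21 C=23 D=53] avail[A=36 B=21 C=23 D=53] open={}
Step 3: reserve R2 B 3 -> on_hand[A=36 B=21 C=23 D=53] avail[A=36 B=18 C=23 D=53] open={R2}
Step 4: reserve R3 D 3 -> on_hand[A=36 B=21 C=23 D=53] avail[A=36 B=18 C=23 D=50] open={R2,R3}
Step 5: reserve R4 D 8 -> on_hand[A=36 B=21 C=23 D=53] avail[A=36 B=18 C=23 D=42] open={R2,R3,R4}
Step 6: reserve R5 A 6 -> on_hand[A=36 B=21 C=23 D=53] avail[A=30 B=18 C=23 D=42] open={R2,R3,R4,R5}
Step 7: reserve R6 A 2 -> on_hand[A=36 B=21 C=23 D=53] avail[A=28 B=18 C=23 D=42] open={R2,R3,R4,R5,R6}
Step 8: reserve R7 B 5 -> on_hand[A=36 B=21 C=23 D=53] avail[A=28 B=13 C=23 D=42] open={R2,R3,R4,R5,R6,R7}
Step 9: commit R2 -> on_hand[A=36 B=18 C=23 D=53] avail[A=28 B=13 C=23 D=42] open={R3,R4,R5,R6,R7}
Step 10: commit R6 -> on_hand[A=34 B=18 C=23 D=53] avail[A=28 B=13 C=23 D=42] open={R3,R4,R5,R7}
Step 11: commit R5 -> on_hand[A=28 B=18 C=23 D=53] avail[A=28 B=13 C=23 D=42] open={R3,R4,R7}
Step 12: commit R4 -> on_hand[A=28 B=18 C=23 D=45] avail[A=28 B=13 C=23 D=42] open={R3,R7}
Step 13: reserve R8 A 1 -> on_hand[A=28 B=18 C=23 D=45] avail[A=27 B=13 C=23 D=42] open={R3,R7,R8}
Step 14: cancel R7 -> on_hand[A=28 B=18 C=23 D=45] avail[A=27 B=18 C=23 D=42] open={R3,R8}
Step 15: reserve R9 C 8 -> on_hand[A=28 B=18 C=23 D=45] avail[A=27 B=18 C=15 D=42] open={R3,R8,R9}
Step 16: reserve R10 B 6 -> on_hand[A=28 B=18 C=23 D=45] avail[A=27 B=12 C=15 D=42] open={R10,R3,R8,R9}
Step 17: reserve R11 D 6 -> on_hand[A=28 B=18 C=23 D=45] avail[A=27 B=12 C=15 D=36] open={R10,R11,R3,R8,R9}
Step 18: reserve R12 A 8 -> on_hand[A=28 B=18 C=23 D=45] avail[A=19 B=12 C=15 D=36] open={R10,R11,R12,R3,R8,R9}
Step 19: commit R3 -> on_hand[A=28 B=18 C=23 D=42] avail[A=19 B=12 C=15 D=36] open={R10,R11,R12,R8,R9}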